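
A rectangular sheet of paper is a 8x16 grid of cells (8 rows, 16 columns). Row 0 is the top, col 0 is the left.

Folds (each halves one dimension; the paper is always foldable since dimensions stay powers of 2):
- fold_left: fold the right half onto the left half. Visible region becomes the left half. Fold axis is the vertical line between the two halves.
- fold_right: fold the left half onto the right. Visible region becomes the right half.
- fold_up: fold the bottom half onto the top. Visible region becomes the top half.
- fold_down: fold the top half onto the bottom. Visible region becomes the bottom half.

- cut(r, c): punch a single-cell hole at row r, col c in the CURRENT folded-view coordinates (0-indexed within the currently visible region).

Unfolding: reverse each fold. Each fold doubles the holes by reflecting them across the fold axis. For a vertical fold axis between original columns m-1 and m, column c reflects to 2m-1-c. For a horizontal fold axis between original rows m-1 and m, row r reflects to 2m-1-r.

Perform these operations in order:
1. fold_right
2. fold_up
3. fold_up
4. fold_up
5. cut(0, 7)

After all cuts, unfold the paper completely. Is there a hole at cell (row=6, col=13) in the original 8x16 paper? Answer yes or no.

Op 1 fold_right: fold axis v@8; visible region now rows[0,8) x cols[8,16) = 8x8
Op 2 fold_up: fold axis h@4; visible region now rows[0,4) x cols[8,16) = 4x8
Op 3 fold_up: fold axis h@2; visible region now rows[0,2) x cols[8,16) = 2x8
Op 4 fold_up: fold axis h@1; visible region now rows[0,1) x cols[8,16) = 1x8
Op 5 cut(0, 7): punch at orig (0,15); cuts so far [(0, 15)]; region rows[0,1) x cols[8,16) = 1x8
Unfold 1 (reflect across h@1): 2 holes -> [(0, 15), (1, 15)]
Unfold 2 (reflect across h@2): 4 holes -> [(0, 15), (1, 15), (2, 15), (3, 15)]
Unfold 3 (reflect across h@4): 8 holes -> [(0, 15), (1, 15), (2, 15), (3, 15), (4, 15), (5, 15), (6, 15), (7, 15)]
Unfold 4 (reflect across v@8): 16 holes -> [(0, 0), (0, 15), (1, 0), (1, 15), (2, 0), (2, 15), (3, 0), (3, 15), (4, 0), (4, 15), (5, 0), (5, 15), (6, 0), (6, 15), (7, 0), (7, 15)]
Holes: [(0, 0), (0, 15), (1, 0), (1, 15), (2, 0), (2, 15), (3, 0), (3, 15), (4, 0), (4, 15), (5, 0), (5, 15), (6, 0), (6, 15), (7, 0), (7, 15)]

Answer: no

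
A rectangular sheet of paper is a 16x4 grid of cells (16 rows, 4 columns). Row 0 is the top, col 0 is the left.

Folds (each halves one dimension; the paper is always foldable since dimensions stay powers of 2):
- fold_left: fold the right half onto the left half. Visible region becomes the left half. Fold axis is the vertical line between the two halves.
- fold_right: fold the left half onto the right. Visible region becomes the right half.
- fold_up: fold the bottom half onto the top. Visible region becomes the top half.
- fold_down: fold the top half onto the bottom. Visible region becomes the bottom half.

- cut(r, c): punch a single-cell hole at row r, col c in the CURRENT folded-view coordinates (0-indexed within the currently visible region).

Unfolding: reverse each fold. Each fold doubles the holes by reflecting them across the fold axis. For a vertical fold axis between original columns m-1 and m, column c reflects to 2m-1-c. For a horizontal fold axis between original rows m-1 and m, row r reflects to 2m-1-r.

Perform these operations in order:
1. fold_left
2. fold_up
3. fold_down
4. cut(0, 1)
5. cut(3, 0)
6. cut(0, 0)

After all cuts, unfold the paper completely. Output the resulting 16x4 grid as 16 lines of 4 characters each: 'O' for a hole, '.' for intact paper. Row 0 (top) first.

Answer: O..O
....
....
OOOO
OOOO
....
....
O..O
O..O
....
....
OOOO
OOOO
....
....
O..O

Derivation:
Op 1 fold_left: fold axis v@2; visible region now rows[0,16) x cols[0,2) = 16x2
Op 2 fold_up: fold axis h@8; visible region now rows[0,8) x cols[0,2) = 8x2
Op 3 fold_down: fold axis h@4; visible region now rows[4,8) x cols[0,2) = 4x2
Op 4 cut(0, 1): punch at orig (4,1); cuts so far [(4, 1)]; region rows[4,8) x cols[0,2) = 4x2
Op 5 cut(3, 0): punch at orig (7,0); cuts so far [(4, 1), (7, 0)]; region rows[4,8) x cols[0,2) = 4x2
Op 6 cut(0, 0): punch at orig (4,0); cuts so far [(4, 0), (4, 1), (7, 0)]; region rows[4,8) x cols[0,2) = 4x2
Unfold 1 (reflect across h@4): 6 holes -> [(0, 0), (3, 0), (3, 1), (4, 0), (4, 1), (7, 0)]
Unfold 2 (reflect across h@8): 12 holes -> [(0, 0), (3, 0), (3, 1), (4, 0), (4, 1), (7, 0), (8, 0), (11, 0), (11, 1), (12, 0), (12, 1), (15, 0)]
Unfold 3 (reflect across v@2): 24 holes -> [(0, 0), (0, 3), (3, 0), (3, 1), (3, 2), (3, 3), (4, 0), (4, 1), (4, 2), (4, 3), (7, 0), (7, 3), (8, 0), (8, 3), (11, 0), (11, 1), (11, 2), (11, 3), (12, 0), (12, 1), (12, 2), (12, 3), (15, 0), (15, 3)]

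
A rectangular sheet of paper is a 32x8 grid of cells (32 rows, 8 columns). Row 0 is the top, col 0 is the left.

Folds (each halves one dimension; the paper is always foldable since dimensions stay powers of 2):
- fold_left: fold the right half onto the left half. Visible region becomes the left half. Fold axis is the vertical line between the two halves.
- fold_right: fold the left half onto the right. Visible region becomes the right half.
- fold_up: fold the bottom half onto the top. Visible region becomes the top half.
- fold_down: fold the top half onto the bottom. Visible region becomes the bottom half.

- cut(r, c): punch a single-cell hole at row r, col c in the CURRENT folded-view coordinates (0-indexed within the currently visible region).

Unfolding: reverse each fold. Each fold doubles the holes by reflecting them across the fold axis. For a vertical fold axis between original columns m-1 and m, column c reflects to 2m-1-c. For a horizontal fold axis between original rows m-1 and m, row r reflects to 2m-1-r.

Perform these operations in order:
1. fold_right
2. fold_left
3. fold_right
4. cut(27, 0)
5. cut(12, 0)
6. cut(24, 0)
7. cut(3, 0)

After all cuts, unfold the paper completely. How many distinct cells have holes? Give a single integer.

Answer: 32

Derivation:
Op 1 fold_right: fold axis v@4; visible region now rows[0,32) x cols[4,8) = 32x4
Op 2 fold_left: fold axis v@6; visible region now rows[0,32) x cols[4,6) = 32x2
Op 3 fold_right: fold axis v@5; visible region now rows[0,32) x cols[5,6) = 32x1
Op 4 cut(27, 0): punch at orig (27,5); cuts so far [(27, 5)]; region rows[0,32) x cols[5,6) = 32x1
Op 5 cut(12, 0): punch at orig (12,5); cuts so far [(12, 5), (27, 5)]; region rows[0,32) x cols[5,6) = 32x1
Op 6 cut(24, 0): punch at orig (24,5); cuts so far [(12, 5), (24, 5), (27, 5)]; region rows[0,32) x cols[5,6) = 32x1
Op 7 cut(3, 0): punch at orig (3,5); cuts so far [(3, 5), (12, 5), (24, 5), (27, 5)]; region rows[0,32) x cols[5,6) = 32x1
Unfold 1 (reflect across v@5): 8 holes -> [(3, 4), (3, 5), (12, 4), (12, 5), (24, 4), (24, 5), (27, 4), (27, 5)]
Unfold 2 (reflect across v@6): 16 holes -> [(3, 4), (3, 5), (3, 6), (3, 7), (12, 4), (12, 5), (12, 6), (12, 7), (24, 4), (24, 5), (24, 6), (24, 7), (27, 4), (27, 5), (27, 6), (27, 7)]
Unfold 3 (reflect across v@4): 32 holes -> [(3, 0), (3, 1), (3, 2), (3, 3), (3, 4), (3, 5), (3, 6), (3, 7), (12, 0), (12, 1), (12, 2), (12, 3), (12, 4), (12, 5), (12, 6), (12, 7), (24, 0), (24, 1), (24, 2), (24, 3), (24, 4), (24, 5), (24, 6), (24, 7), (27, 0), (27, 1), (27, 2), (27, 3), (27, 4), (27, 5), (27, 6), (27, 7)]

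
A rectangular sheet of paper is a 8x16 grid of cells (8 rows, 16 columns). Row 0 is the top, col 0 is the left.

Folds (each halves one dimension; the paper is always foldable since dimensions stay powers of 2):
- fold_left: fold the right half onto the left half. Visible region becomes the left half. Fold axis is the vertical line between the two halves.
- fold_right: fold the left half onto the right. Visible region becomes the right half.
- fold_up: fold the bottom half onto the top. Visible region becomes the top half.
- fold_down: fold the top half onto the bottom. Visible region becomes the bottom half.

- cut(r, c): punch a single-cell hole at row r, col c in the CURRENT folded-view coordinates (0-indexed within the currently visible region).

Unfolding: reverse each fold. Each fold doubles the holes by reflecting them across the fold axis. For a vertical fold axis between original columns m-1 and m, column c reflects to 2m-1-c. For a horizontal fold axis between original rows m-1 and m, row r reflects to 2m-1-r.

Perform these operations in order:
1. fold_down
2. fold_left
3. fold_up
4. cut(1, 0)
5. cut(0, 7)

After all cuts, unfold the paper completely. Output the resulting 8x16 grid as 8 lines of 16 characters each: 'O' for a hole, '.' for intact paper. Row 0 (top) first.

Op 1 fold_down: fold axis h@4; visible region now rows[4,8) x cols[0,16) = 4x16
Op 2 fold_left: fold axis v@8; visible region now rows[4,8) x cols[0,8) = 4x8
Op 3 fold_up: fold axis h@6; visible region now rows[4,6) x cols[0,8) = 2x8
Op 4 cut(1, 0): punch at orig (5,0); cuts so far [(5, 0)]; region rows[4,6) x cols[0,8) = 2x8
Op 5 cut(0, 7): punch at orig (4,7); cuts so far [(4, 7), (5, 0)]; region rows[4,6) x cols[0,8) = 2x8
Unfold 1 (reflect across h@6): 4 holes -> [(4, 7), (5, 0), (6, 0), (7, 7)]
Unfold 2 (reflect across v@8): 8 holes -> [(4, 7), (4, 8), (5, 0), (5, 15), (6, 0), (6, 15), (7, 7), (7, 8)]
Unfold 3 (reflect across h@4): 16 holes -> [(0, 7), (0, 8), (1, 0), (1, 15), (2, 0), (2, 15), (3, 7), (3, 8), (4, 7), (4, 8), (5, 0), (5, 15), (6, 0), (6, 15), (7, 7), (7, 8)]

Answer: .......OO.......
O..............O
O..............O
.......OO.......
.......OO.......
O..............O
O..............O
.......OO.......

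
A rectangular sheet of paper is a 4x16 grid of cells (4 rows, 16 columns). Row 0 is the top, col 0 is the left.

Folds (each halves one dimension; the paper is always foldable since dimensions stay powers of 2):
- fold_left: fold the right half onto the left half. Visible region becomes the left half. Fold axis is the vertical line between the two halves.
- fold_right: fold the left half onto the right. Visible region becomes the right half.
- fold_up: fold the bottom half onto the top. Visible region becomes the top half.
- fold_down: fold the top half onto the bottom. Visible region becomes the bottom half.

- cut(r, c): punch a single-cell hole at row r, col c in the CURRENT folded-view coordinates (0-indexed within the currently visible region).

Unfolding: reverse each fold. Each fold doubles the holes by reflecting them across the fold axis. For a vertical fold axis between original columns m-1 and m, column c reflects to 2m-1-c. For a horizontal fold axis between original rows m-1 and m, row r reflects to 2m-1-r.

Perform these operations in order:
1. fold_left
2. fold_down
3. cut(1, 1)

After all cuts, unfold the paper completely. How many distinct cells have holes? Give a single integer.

Answer: 4

Derivation:
Op 1 fold_left: fold axis v@8; visible region now rows[0,4) x cols[0,8) = 4x8
Op 2 fold_down: fold axis h@2; visible region now rows[2,4) x cols[0,8) = 2x8
Op 3 cut(1, 1): punch at orig (3,1); cuts so far [(3, 1)]; region rows[2,4) x cols[0,8) = 2x8
Unfold 1 (reflect across h@2): 2 holes -> [(0, 1), (3, 1)]
Unfold 2 (reflect across v@8): 4 holes -> [(0, 1), (0, 14), (3, 1), (3, 14)]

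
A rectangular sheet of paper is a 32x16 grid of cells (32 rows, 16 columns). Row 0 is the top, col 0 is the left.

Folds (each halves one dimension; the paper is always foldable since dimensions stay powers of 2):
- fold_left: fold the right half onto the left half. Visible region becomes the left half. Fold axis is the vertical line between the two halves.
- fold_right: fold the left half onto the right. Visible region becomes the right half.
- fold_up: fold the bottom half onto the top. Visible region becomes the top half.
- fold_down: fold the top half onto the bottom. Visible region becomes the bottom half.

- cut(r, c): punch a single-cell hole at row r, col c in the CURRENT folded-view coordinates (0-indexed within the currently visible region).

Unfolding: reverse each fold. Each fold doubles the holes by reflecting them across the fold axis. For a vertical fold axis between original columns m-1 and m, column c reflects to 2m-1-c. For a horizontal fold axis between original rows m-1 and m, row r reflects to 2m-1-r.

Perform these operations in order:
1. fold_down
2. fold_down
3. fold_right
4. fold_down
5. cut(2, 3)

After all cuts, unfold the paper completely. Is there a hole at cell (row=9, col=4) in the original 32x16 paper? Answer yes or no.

Op 1 fold_down: fold axis h@16; visible region now rows[16,32) x cols[0,16) = 16x16
Op 2 fold_down: fold axis h@24; visible region now rows[24,32) x cols[0,16) = 8x16
Op 3 fold_right: fold axis v@8; visible region now rows[24,32) x cols[8,16) = 8x8
Op 4 fold_down: fold axis h@28; visible region now rows[28,32) x cols[8,16) = 4x8
Op 5 cut(2, 3): punch at orig (30,11); cuts so far [(30, 11)]; region rows[28,32) x cols[8,16) = 4x8
Unfold 1 (reflect across h@28): 2 holes -> [(25, 11), (30, 11)]
Unfold 2 (reflect across v@8): 4 holes -> [(25, 4), (25, 11), (30, 4), (30, 11)]
Unfold 3 (reflect across h@24): 8 holes -> [(17, 4), (17, 11), (22, 4), (22, 11), (25, 4), (25, 11), (30, 4), (30, 11)]
Unfold 4 (reflect across h@16): 16 holes -> [(1, 4), (1, 11), (6, 4), (6, 11), (9, 4), (9, 11), (14, 4), (14, 11), (17, 4), (17, 11), (22, 4), (22, 11), (25, 4), (25, 11), (30, 4), (30, 11)]
Holes: [(1, 4), (1, 11), (6, 4), (6, 11), (9, 4), (9, 11), (14, 4), (14, 11), (17, 4), (17, 11), (22, 4), (22, 11), (25, 4), (25, 11), (30, 4), (30, 11)]

Answer: yes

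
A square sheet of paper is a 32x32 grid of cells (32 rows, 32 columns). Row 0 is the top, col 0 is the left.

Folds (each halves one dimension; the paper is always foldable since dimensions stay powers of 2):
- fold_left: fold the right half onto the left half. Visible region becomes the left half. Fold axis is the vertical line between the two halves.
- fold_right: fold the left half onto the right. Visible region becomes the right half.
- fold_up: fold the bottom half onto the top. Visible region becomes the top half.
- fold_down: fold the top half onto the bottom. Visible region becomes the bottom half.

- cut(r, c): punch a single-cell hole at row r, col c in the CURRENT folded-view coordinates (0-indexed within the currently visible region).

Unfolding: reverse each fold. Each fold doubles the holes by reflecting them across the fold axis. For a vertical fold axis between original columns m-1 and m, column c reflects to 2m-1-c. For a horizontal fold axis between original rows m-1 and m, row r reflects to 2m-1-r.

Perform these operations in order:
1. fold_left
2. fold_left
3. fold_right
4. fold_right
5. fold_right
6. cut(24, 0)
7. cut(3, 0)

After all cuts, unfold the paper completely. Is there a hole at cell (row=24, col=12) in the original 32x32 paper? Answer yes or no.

Op 1 fold_left: fold axis v@16; visible region now rows[0,32) x cols[0,16) = 32x16
Op 2 fold_left: fold axis v@8; visible region now rows[0,32) x cols[0,8) = 32x8
Op 3 fold_right: fold axis v@4; visible region now rows[0,32) x cols[4,8) = 32x4
Op 4 fold_right: fold axis v@6; visible region now rows[0,32) x cols[6,8) = 32x2
Op 5 fold_right: fold axis v@7; visible region now rows[0,32) x cols[7,8) = 32x1
Op 6 cut(24, 0): punch at orig (24,7); cuts so far [(24, 7)]; region rows[0,32) x cols[7,8) = 32x1
Op 7 cut(3, 0): punch at orig (3,7); cuts so far [(3, 7), (24, 7)]; region rows[0,32) x cols[7,8) = 32x1
Unfold 1 (reflect across v@7): 4 holes -> [(3, 6), (3, 7), (24, 6), (24, 7)]
Unfold 2 (reflect across v@6): 8 holes -> [(3, 4), (3, 5), (3, 6), (3, 7), (24, 4), (24, 5), (24, 6), (24, 7)]
Unfold 3 (reflect across v@4): 16 holes -> [(3, 0), (3, 1), (3, 2), (3, 3), (3, 4), (3, 5), (3, 6), (3, 7), (24, 0), (24, 1), (24, 2), (24, 3), (24, 4), (24, 5), (24, 6), (24, 7)]
Unfold 4 (reflect across v@8): 32 holes -> [(3, 0), (3, 1), (3, 2), (3, 3), (3, 4), (3, 5), (3, 6), (3, 7), (3, 8), (3, 9), (3, 10), (3, 11), (3, 12), (3, 13), (3, 14), (3, 15), (24, 0), (24, 1), (24, 2), (24, 3), (24, 4), (24, 5), (24, 6), (24, 7), (24, 8), (24, 9), (24, 10), (24, 11), (24, 12), (24, 13), (24, 14), (24, 15)]
Unfold 5 (reflect across v@16): 64 holes -> [(3, 0), (3, 1), (3, 2), (3, 3), (3, 4), (3, 5), (3, 6), (3, 7), (3, 8), (3, 9), (3, 10), (3, 11), (3, 12), (3, 13), (3, 14), (3, 15), (3, 16), (3, 17), (3, 18), (3, 19), (3, 20), (3, 21), (3, 22), (3, 23), (3, 24), (3, 25), (3, 26), (3, 27), (3, 28), (3, 29), (3, 30), (3, 31), (24, 0), (24, 1), (24, 2), (24, 3), (24, 4), (24, 5), (24, 6), (24, 7), (24, 8), (24, 9), (24, 10), (24, 11), (24, 12), (24, 13), (24, 14), (24, 15), (24, 16), (24, 17), (24, 18), (24, 19), (24, 20), (24, 21), (24, 22), (24, 23), (24, 24), (24, 25), (24, 26), (24, 27), (24, 28), (24, 29), (24, 30), (24, 31)]
Holes: [(3, 0), (3, 1), (3, 2), (3, 3), (3, 4), (3, 5), (3, 6), (3, 7), (3, 8), (3, 9), (3, 10), (3, 11), (3, 12), (3, 13), (3, 14), (3, 15), (3, 16), (3, 17), (3, 18), (3, 19), (3, 20), (3, 21), (3, 22), (3, 23), (3, 24), (3, 25), (3, 26), (3, 27), (3, 28), (3, 29), (3, 30), (3, 31), (24, 0), (24, 1), (24, 2), (24, 3), (24, 4), (24, 5), (24, 6), (24, 7), (24, 8), (24, 9), (24, 10), (24, 11), (24, 12), (24, 13), (24, 14), (24, 15), (24, 16), (24, 17), (24, 18), (24, 19), (24, 20), (24, 21), (24, 22), (24, 23), (24, 24), (24, 25), (24, 26), (24, 27), (24, 28), (24, 29), (24, 30), (24, 31)]

Answer: yes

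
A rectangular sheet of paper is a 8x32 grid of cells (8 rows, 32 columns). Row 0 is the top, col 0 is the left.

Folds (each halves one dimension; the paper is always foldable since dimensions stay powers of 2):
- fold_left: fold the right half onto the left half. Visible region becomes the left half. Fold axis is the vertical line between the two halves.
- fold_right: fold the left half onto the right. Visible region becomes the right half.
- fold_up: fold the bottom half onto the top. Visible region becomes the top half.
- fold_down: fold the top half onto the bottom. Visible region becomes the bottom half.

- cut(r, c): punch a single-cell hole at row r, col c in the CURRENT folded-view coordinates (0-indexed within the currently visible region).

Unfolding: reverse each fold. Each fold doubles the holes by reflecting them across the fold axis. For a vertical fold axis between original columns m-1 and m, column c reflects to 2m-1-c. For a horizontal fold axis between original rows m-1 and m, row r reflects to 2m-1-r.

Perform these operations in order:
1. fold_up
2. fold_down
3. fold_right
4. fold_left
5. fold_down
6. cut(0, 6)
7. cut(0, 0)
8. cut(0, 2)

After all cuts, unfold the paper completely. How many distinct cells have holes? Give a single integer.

Op 1 fold_up: fold axis h@4; visible region now rows[0,4) x cols[0,32) = 4x32
Op 2 fold_down: fold axis h@2; visible region now rows[2,4) x cols[0,32) = 2x32
Op 3 fold_right: fold axis v@16; visible region now rows[2,4) x cols[16,32) = 2x16
Op 4 fold_left: fold axis v@24; visible region now rows[2,4) x cols[16,24) = 2x8
Op 5 fold_down: fold axis h@3; visible region now rows[3,4) x cols[16,24) = 1x8
Op 6 cut(0, 6): punch at orig (3,22); cuts so far [(3, 22)]; region rows[3,4) x cols[16,24) = 1x8
Op 7 cut(0, 0): punch at orig (3,16); cuts so far [(3, 16), (3, 22)]; region rows[3,4) x cols[16,24) = 1x8
Op 8 cut(0, 2): punch at orig (3,18); cuts so far [(3, 16), (3, 18), (3, 22)]; region rows[3,4) x cols[16,24) = 1x8
Unfold 1 (reflect across h@3): 6 holes -> [(2, 16), (2, 18), (2, 22), (3, 16), (3, 18), (3, 22)]
Unfold 2 (reflect across v@24): 12 holes -> [(2, 16), (2, 18), (2, 22), (2, 25), (2, 29), (2, 31), (3, 16), (3, 18), (3, 22), (3, 25), (3, 29), (3, 31)]
Unfold 3 (reflect across v@16): 24 holes -> [(2, 0), (2, 2), (2, 6), (2, 9), (2, 13), (2, 15), (2, 16), (2, 18), (2, 22), (2, 25), (2, 29), (2, 31), (3, 0), (3, 2), (3, 6), (3, 9), (3, 13), (3, 15), (3, 16), (3, 18), (3, 22), (3, 25), (3, 29), (3, 31)]
Unfold 4 (reflect across h@2): 48 holes -> [(0, 0), (0, 2), (0, 6), (0, 9), (0, 13), (0, 15), (0, 16), (0, 18), (0, 22), (0, 25), (0, 29), (0, 31), (1, 0), (1, 2), (1, 6), (1, 9), (1, 13), (1, 15), (1, 16), (1, 18), (1, 22), (1, 25), (1, 29), (1, 31), (2, 0), (2, 2), (2, 6), (2, 9), (2, 13), (2, 15), (2, 16), (2, 18), (2, 22), (2, 25), (2, 29), (2, 31), (3, 0), (3, 2), (3, 6), (3, 9), (3, 13), (3, 15), (3, 16), (3, 18), (3, 22), (3, 25), (3, 29), (3, 31)]
Unfold 5 (reflect across h@4): 96 holes -> [(0, 0), (0, 2), (0, 6), (0, 9), (0, 13), (0, 15), (0, 16), (0, 18), (0, 22), (0, 25), (0, 29), (0, 31), (1, 0), (1, 2), (1, 6), (1, 9), (1, 13), (1, 15), (1, 16), (1, 18), (1, 22), (1, 25), (1, 29), (1, 31), (2, 0), (2, 2), (2, 6), (2, 9), (2, 13), (2, 15), (2, 16), (2, 18), (2, 22), (2, 25), (2, 29), (2, 31), (3, 0), (3, 2), (3, 6), (3, 9), (3, 13), (3, 15), (3, 16), (3, 18), (3, 22), (3, 25), (3, 29), (3, 31), (4, 0), (4, 2), (4, 6), (4, 9), (4, 13), (4, 15), (4, 16), (4, 18), (4, 22), (4, 25), (4, 29), (4, 31), (5, 0), (5, 2), (5, 6), (5, 9), (5, 13), (5, 15), (5, 16), (5, 18), (5, 22), (5, 25), (5, 29), (5, 31), (6, 0), (6, 2), (6, 6), (6, 9), (6, 13), (6, 15), (6, 16), (6, 18), (6, 22), (6, 25), (6, 29), (6, 31), (7, 0), (7, 2), (7, 6), (7, 9), (7, 13), (7, 15), (7, 16), (7, 18), (7, 22), (7, 25), (7, 29), (7, 31)]

Answer: 96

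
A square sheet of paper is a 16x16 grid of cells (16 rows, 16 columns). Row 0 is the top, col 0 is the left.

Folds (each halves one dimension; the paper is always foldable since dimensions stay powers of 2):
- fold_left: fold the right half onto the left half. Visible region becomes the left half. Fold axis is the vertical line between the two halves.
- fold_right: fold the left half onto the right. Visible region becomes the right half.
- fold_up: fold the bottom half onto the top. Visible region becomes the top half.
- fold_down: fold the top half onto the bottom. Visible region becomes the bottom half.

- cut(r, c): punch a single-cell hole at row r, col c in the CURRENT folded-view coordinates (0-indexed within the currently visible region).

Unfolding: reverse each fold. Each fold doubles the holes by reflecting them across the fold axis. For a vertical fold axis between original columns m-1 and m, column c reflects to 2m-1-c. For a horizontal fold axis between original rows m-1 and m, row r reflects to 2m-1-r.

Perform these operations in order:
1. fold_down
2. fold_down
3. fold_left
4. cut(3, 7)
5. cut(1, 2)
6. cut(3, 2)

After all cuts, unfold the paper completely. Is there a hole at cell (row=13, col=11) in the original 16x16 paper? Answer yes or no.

Op 1 fold_down: fold axis h@8; visible region now rows[8,16) x cols[0,16) = 8x16
Op 2 fold_down: fold axis h@12; visible region now rows[12,16) x cols[0,16) = 4x16
Op 3 fold_left: fold axis v@8; visible region now rows[12,16) x cols[0,8) = 4x8
Op 4 cut(3, 7): punch at orig (15,7); cuts so far [(15, 7)]; region rows[12,16) x cols[0,8) = 4x8
Op 5 cut(1, 2): punch at orig (13,2); cuts so far [(13, 2), (15, 7)]; region rows[12,16) x cols[0,8) = 4x8
Op 6 cut(3, 2): punch at orig (15,2); cuts so far [(13, 2), (15, 2), (15, 7)]; region rows[12,16) x cols[0,8) = 4x8
Unfold 1 (reflect across v@8): 6 holes -> [(13, 2), (13, 13), (15, 2), (15, 7), (15, 8), (15, 13)]
Unfold 2 (reflect across h@12): 12 holes -> [(8, 2), (8, 7), (8, 8), (8, 13), (10, 2), (10, 13), (13, 2), (13, 13), (15, 2), (15, 7), (15, 8), (15, 13)]
Unfold 3 (reflect across h@8): 24 holes -> [(0, 2), (0, 7), (0, 8), (0, 13), (2, 2), (2, 13), (5, 2), (5, 13), (7, 2), (7, 7), (7, 8), (7, 13), (8, 2), (8, 7), (8, 8), (8, 13), (10, 2), (10, 13), (13, 2), (13, 13), (15, 2), (15, 7), (15, 8), (15, 13)]
Holes: [(0, 2), (0, 7), (0, 8), (0, 13), (2, 2), (2, 13), (5, 2), (5, 13), (7, 2), (7, 7), (7, 8), (7, 13), (8, 2), (8, 7), (8, 8), (8, 13), (10, 2), (10, 13), (13, 2), (13, 13), (15, 2), (15, 7), (15, 8), (15, 13)]

Answer: no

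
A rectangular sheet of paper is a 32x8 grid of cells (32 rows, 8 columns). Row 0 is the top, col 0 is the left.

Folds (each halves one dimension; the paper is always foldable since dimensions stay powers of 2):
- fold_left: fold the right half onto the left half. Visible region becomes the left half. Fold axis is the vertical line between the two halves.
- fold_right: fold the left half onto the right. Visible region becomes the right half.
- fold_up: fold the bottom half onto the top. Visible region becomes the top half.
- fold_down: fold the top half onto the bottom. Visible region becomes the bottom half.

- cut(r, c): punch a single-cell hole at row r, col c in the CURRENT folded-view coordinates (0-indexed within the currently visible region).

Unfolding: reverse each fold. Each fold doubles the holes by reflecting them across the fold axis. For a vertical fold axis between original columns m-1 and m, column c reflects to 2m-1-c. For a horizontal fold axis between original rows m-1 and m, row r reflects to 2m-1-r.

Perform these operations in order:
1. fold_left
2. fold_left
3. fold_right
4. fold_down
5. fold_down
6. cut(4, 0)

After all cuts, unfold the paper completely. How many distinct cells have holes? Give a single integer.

Answer: 32

Derivation:
Op 1 fold_left: fold axis v@4; visible region now rows[0,32) x cols[0,4) = 32x4
Op 2 fold_left: fold axis v@2; visible region now rows[0,32) x cols[0,2) = 32x2
Op 3 fold_right: fold axis v@1; visible region now rows[0,32) x cols[1,2) = 32x1
Op 4 fold_down: fold axis h@16; visible region now rows[16,32) x cols[1,2) = 16x1
Op 5 fold_down: fold axis h@24; visible region now rows[24,32) x cols[1,2) = 8x1
Op 6 cut(4, 0): punch at orig (28,1); cuts so far [(28, 1)]; region rows[24,32) x cols[1,2) = 8x1
Unfold 1 (reflect across h@24): 2 holes -> [(19, 1), (28, 1)]
Unfold 2 (reflect across h@16): 4 holes -> [(3, 1), (12, 1), (19, 1), (28, 1)]
Unfold 3 (reflect across v@1): 8 holes -> [(3, 0), (3, 1), (12, 0), (12, 1), (19, 0), (19, 1), (28, 0), (28, 1)]
Unfold 4 (reflect across v@2): 16 holes -> [(3, 0), (3, 1), (3, 2), (3, 3), (12, 0), (12, 1), (12, 2), (12, 3), (19, 0), (19, 1), (19, 2), (19, 3), (28, 0), (28, 1), (28, 2), (28, 3)]
Unfold 5 (reflect across v@4): 32 holes -> [(3, 0), (3, 1), (3, 2), (3, 3), (3, 4), (3, 5), (3, 6), (3, 7), (12, 0), (12, 1), (12, 2), (12, 3), (12, 4), (12, 5), (12, 6), (12, 7), (19, 0), (19, 1), (19, 2), (19, 3), (19, 4), (19, 5), (19, 6), (19, 7), (28, 0), (28, 1), (28, 2), (28, 3), (28, 4), (28, 5), (28, 6), (28, 7)]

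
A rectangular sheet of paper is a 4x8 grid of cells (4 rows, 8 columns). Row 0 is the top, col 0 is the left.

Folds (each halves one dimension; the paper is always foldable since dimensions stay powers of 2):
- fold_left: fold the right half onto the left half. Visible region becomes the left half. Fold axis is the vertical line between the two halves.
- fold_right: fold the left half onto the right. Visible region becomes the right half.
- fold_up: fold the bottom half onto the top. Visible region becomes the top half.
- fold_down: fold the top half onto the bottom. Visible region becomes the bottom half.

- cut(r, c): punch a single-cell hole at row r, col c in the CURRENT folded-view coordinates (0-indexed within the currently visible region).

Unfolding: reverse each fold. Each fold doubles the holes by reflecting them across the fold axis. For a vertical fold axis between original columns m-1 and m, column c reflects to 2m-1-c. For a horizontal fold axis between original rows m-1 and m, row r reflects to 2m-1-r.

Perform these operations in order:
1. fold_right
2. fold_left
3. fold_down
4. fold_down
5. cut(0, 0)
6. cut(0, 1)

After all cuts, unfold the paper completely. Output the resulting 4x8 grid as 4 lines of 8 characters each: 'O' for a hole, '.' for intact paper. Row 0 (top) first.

Op 1 fold_right: fold axis v@4; visible region now rows[0,4) x cols[4,8) = 4x4
Op 2 fold_left: fold axis v@6; visible region now rows[0,4) x cols[4,6) = 4x2
Op 3 fold_down: fold axis h@2; visible region now rows[2,4) x cols[4,6) = 2x2
Op 4 fold_down: fold axis h@3; visible region now rows[3,4) x cols[4,6) = 1x2
Op 5 cut(0, 0): punch at orig (3,4); cuts so far [(3, 4)]; region rows[3,4) x cols[4,6) = 1x2
Op 6 cut(0, 1): punch at orig (3,5); cuts so far [(3, 4), (3, 5)]; region rows[3,4) x cols[4,6) = 1x2
Unfold 1 (reflect across h@3): 4 holes -> [(2, 4), (2, 5), (3, 4), (3, 5)]
Unfold 2 (reflect across h@2): 8 holes -> [(0, 4), (0, 5), (1, 4), (1, 5), (2, 4), (2, 5), (3, 4), (3, 5)]
Unfold 3 (reflect across v@6): 16 holes -> [(0, 4), (0, 5), (0, 6), (0, 7), (1, 4), (1, 5), (1, 6), (1, 7), (2, 4), (2, 5), (2, 6), (2, 7), (3, 4), (3, 5), (3, 6), (3, 7)]
Unfold 4 (reflect across v@4): 32 holes -> [(0, 0), (0, 1), (0, 2), (0, 3), (0, 4), (0, 5), (0, 6), (0, 7), (1, 0), (1, 1), (1, 2), (1, 3), (1, 4), (1, 5), (1, 6), (1, 7), (2, 0), (2, 1), (2, 2), (2, 3), (2, 4), (2, 5), (2, 6), (2, 7), (3, 0), (3, 1), (3, 2), (3, 3), (3, 4), (3, 5), (3, 6), (3, 7)]

Answer: OOOOOOOO
OOOOOOOO
OOOOOOOO
OOOOOOOO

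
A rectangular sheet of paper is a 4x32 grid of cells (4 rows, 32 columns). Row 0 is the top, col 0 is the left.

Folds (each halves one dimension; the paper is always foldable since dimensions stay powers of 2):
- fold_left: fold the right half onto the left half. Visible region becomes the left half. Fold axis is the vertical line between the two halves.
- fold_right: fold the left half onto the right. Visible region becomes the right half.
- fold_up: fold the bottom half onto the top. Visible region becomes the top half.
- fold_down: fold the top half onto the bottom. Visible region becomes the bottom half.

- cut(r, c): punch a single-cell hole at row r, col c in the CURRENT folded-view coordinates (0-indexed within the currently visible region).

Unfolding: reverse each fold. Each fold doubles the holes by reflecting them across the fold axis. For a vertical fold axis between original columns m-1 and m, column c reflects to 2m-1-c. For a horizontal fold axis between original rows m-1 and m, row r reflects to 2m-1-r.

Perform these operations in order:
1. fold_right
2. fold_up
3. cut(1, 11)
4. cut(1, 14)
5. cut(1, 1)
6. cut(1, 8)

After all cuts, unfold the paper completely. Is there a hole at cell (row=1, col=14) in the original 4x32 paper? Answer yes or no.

Answer: yes

Derivation:
Op 1 fold_right: fold axis v@16; visible region now rows[0,4) x cols[16,32) = 4x16
Op 2 fold_up: fold axis h@2; visible region now rows[0,2) x cols[16,32) = 2x16
Op 3 cut(1, 11): punch at orig (1,27); cuts so far [(1, 27)]; region rows[0,2) x cols[16,32) = 2x16
Op 4 cut(1, 14): punch at orig (1,30); cuts so far [(1, 27), (1, 30)]; region rows[0,2) x cols[16,32) = 2x16
Op 5 cut(1, 1): punch at orig (1,17); cuts so far [(1, 17), (1, 27), (1, 30)]; region rows[0,2) x cols[16,32) = 2x16
Op 6 cut(1, 8): punch at orig (1,24); cuts so far [(1, 17), (1, 24), (1, 27), (1, 30)]; region rows[0,2) x cols[16,32) = 2x16
Unfold 1 (reflect across h@2): 8 holes -> [(1, 17), (1, 24), (1, 27), (1, 30), (2, 17), (2, 24), (2, 27), (2, 30)]
Unfold 2 (reflect across v@16): 16 holes -> [(1, 1), (1, 4), (1, 7), (1, 14), (1, 17), (1, 24), (1, 27), (1, 30), (2, 1), (2, 4), (2, 7), (2, 14), (2, 17), (2, 24), (2, 27), (2, 30)]
Holes: [(1, 1), (1, 4), (1, 7), (1, 14), (1, 17), (1, 24), (1, 27), (1, 30), (2, 1), (2, 4), (2, 7), (2, 14), (2, 17), (2, 24), (2, 27), (2, 30)]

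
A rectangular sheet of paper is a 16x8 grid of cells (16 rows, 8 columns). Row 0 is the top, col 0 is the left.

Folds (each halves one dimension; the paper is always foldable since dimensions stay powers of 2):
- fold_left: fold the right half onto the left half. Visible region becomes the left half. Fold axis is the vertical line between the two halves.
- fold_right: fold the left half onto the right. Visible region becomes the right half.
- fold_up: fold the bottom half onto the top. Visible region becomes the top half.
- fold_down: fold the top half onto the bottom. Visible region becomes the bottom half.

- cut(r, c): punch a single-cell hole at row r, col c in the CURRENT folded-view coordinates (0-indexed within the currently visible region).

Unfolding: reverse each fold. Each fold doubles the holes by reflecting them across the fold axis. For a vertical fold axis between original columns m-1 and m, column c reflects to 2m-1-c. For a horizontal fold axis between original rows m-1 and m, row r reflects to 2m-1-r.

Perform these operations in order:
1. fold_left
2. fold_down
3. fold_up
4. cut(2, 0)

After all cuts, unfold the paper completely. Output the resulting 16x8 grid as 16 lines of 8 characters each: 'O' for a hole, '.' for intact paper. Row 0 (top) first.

Answer: ........
........
O......O
........
........
O......O
........
........
........
........
O......O
........
........
O......O
........
........

Derivation:
Op 1 fold_left: fold axis v@4; visible region now rows[0,16) x cols[0,4) = 16x4
Op 2 fold_down: fold axis h@8; visible region now rows[8,16) x cols[0,4) = 8x4
Op 3 fold_up: fold axis h@12; visible region now rows[8,12) x cols[0,4) = 4x4
Op 4 cut(2, 0): punch at orig (10,0); cuts so far [(10, 0)]; region rows[8,12) x cols[0,4) = 4x4
Unfold 1 (reflect across h@12): 2 holes -> [(10, 0), (13, 0)]
Unfold 2 (reflect across h@8): 4 holes -> [(2, 0), (5, 0), (10, 0), (13, 0)]
Unfold 3 (reflect across v@4): 8 holes -> [(2, 0), (2, 7), (5, 0), (5, 7), (10, 0), (10, 7), (13, 0), (13, 7)]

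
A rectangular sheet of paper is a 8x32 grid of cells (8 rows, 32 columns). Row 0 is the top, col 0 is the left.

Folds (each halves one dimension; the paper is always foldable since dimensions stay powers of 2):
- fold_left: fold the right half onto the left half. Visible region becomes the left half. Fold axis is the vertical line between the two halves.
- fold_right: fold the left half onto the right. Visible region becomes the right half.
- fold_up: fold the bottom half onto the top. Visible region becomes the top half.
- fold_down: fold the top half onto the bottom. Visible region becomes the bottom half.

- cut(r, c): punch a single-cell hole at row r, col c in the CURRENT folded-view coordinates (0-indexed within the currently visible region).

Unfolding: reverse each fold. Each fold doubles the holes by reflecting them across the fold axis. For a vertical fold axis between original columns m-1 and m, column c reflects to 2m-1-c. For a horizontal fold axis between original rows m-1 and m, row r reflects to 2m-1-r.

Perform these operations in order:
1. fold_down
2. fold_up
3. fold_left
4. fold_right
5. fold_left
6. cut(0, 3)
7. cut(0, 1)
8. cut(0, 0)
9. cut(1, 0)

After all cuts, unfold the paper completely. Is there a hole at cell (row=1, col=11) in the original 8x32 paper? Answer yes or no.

Answer: no

Derivation:
Op 1 fold_down: fold axis h@4; visible region now rows[4,8) x cols[0,32) = 4x32
Op 2 fold_up: fold axis h@6; visible region now rows[4,6) x cols[0,32) = 2x32
Op 3 fold_left: fold axis v@16; visible region now rows[4,6) x cols[0,16) = 2x16
Op 4 fold_right: fold axis v@8; visible region now rows[4,6) x cols[8,16) = 2x8
Op 5 fold_left: fold axis v@12; visible region now rows[4,6) x cols[8,12) = 2x4
Op 6 cut(0, 3): punch at orig (4,11); cuts so far [(4, 11)]; region rows[4,6) x cols[8,12) = 2x4
Op 7 cut(0, 1): punch at orig (4,9); cuts so far [(4, 9), (4, 11)]; region rows[4,6) x cols[8,12) = 2x4
Op 8 cut(0, 0): punch at orig (4,8); cuts so far [(4, 8), (4, 9), (4, 11)]; region rows[4,6) x cols[8,12) = 2x4
Op 9 cut(1, 0): punch at orig (5,8); cuts so far [(4, 8), (4, 9), (4, 11), (5, 8)]; region rows[4,6) x cols[8,12) = 2x4
Unfold 1 (reflect across v@12): 8 holes -> [(4, 8), (4, 9), (4, 11), (4, 12), (4, 14), (4, 15), (5, 8), (5, 15)]
Unfold 2 (reflect across v@8): 16 holes -> [(4, 0), (4, 1), (4, 3), (4, 4), (4, 6), (4, 7), (4, 8), (4, 9), (4, 11), (4, 12), (4, 14), (4, 15), (5, 0), (5, 7), (5, 8), (5, 15)]
Unfold 3 (reflect across v@16): 32 holes -> [(4, 0), (4, 1), (4, 3), (4, 4), (4, 6), (4, 7), (4, 8), (4, 9), (4, 11), (4, 12), (4, 14), (4, 15), (4, 16), (4, 17), (4, 19), (4, 20), (4, 22), (4, 23), (4, 24), (4, 25), (4, 27), (4, 28), (4, 30), (4, 31), (5, 0), (5, 7), (5, 8), (5, 15), (5, 16), (5, 23), (5, 24), (5, 31)]
Unfold 4 (reflect across h@6): 64 holes -> [(4, 0), (4, 1), (4, 3), (4, 4), (4, 6), (4, 7), (4, 8), (4, 9), (4, 11), (4, 12), (4, 14), (4, 15), (4, 16), (4, 17), (4, 19), (4, 20), (4, 22), (4, 23), (4, 24), (4, 25), (4, 27), (4, 28), (4, 30), (4, 31), (5, 0), (5, 7), (5, 8), (5, 15), (5, 16), (5, 23), (5, 24), (5, 31), (6, 0), (6, 7), (6, 8), (6, 15), (6, 16), (6, 23), (6, 24), (6, 31), (7, 0), (7, 1), (7, 3), (7, 4), (7, 6), (7, 7), (7, 8), (7, 9), (7, 11), (7, 12), (7, 14), (7, 15), (7, 16), (7, 17), (7, 19), (7, 20), (7, 22), (7, 23), (7, 24), (7, 25), (7, 27), (7, 28), (7, 30), (7, 31)]
Unfold 5 (reflect across h@4): 128 holes -> [(0, 0), (0, 1), (0, 3), (0, 4), (0, 6), (0, 7), (0, 8), (0, 9), (0, 11), (0, 12), (0, 14), (0, 15), (0, 16), (0, 17), (0, 19), (0, 20), (0, 22), (0, 23), (0, 24), (0, 25), (0, 27), (0, 28), (0, 30), (0, 31), (1, 0), (1, 7), (1, 8), (1, 15), (1, 16), (1, 23), (1, 24), (1, 31), (2, 0), (2, 7), (2, 8), (2, 15), (2, 16), (2, 23), (2, 24), (2, 31), (3, 0), (3, 1), (3, 3), (3, 4), (3, 6), (3, 7), (3, 8), (3, 9), (3, 11), (3, 12), (3, 14), (3, 15), (3, 16), (3, 17), (3, 19), (3, 20), (3, 22), (3, 23), (3, 24), (3, 25), (3, 27), (3, 28), (3, 30), (3, 31), (4, 0), (4, 1), (4, 3), (4, 4), (4, 6), (4, 7), (4, 8), (4, 9), (4, 11), (4, 12), (4, 14), (4, 15), (4, 16), (4, 17), (4, 19), (4, 20), (4, 22), (4, 23), (4, 24), (4, 25), (4, 27), (4, 28), (4, 30), (4, 31), (5, 0), (5, 7), (5, 8), (5, 15), (5, 16), (5, 23), (5, 24), (5, 31), (6, 0), (6, 7), (6, 8), (6, 15), (6, 16), (6, 23), (6, 24), (6, 31), (7, 0), (7, 1), (7, 3), (7, 4), (7, 6), (7, 7), (7, 8), (7, 9), (7, 11), (7, 12), (7, 14), (7, 15), (7, 16), (7, 17), (7, 19), (7, 20), (7, 22), (7, 23), (7, 24), (7, 25), (7, 27), (7, 28), (7, 30), (7, 31)]
Holes: [(0, 0), (0, 1), (0, 3), (0, 4), (0, 6), (0, 7), (0, 8), (0, 9), (0, 11), (0, 12), (0, 14), (0, 15), (0, 16), (0, 17), (0, 19), (0, 20), (0, 22), (0, 23), (0, 24), (0, 25), (0, 27), (0, 28), (0, 30), (0, 31), (1, 0), (1, 7), (1, 8), (1, 15), (1, 16), (1, 23), (1, 24), (1, 31), (2, 0), (2, 7), (2, 8), (2, 15), (2, 16), (2, 23), (2, 24), (2, 31), (3, 0), (3, 1), (3, 3), (3, 4), (3, 6), (3, 7), (3, 8), (3, 9), (3, 11), (3, 12), (3, 14), (3, 15), (3, 16), (3, 17), (3, 19), (3, 20), (3, 22), (3, 23), (3, 24), (3, 25), (3, 27), (3, 28), (3, 30), (3, 31), (4, 0), (4, 1), (4, 3), (4, 4), (4, 6), (4, 7), (4, 8), (4, 9), (4, 11), (4, 12), (4, 14), (4, 15), (4, 16), (4, 17), (4, 19), (4, 20), (4, 22), (4, 23), (4, 24), (4, 25), (4, 27), (4, 28), (4, 30), (4, 31), (5, 0), (5, 7), (5, 8), (5, 15), (5, 16), (5, 23), (5, 24), (5, 31), (6, 0), (6, 7), (6, 8), (6, 15), (6, 16), (6, 23), (6, 24), (6, 31), (7, 0), (7, 1), (7, 3), (7, 4), (7, 6), (7, 7), (7, 8), (7, 9), (7, 11), (7, 12), (7, 14), (7, 15), (7, 16), (7, 17), (7, 19), (7, 20), (7, 22), (7, 23), (7, 24), (7, 25), (7, 27), (7, 28), (7, 30), (7, 31)]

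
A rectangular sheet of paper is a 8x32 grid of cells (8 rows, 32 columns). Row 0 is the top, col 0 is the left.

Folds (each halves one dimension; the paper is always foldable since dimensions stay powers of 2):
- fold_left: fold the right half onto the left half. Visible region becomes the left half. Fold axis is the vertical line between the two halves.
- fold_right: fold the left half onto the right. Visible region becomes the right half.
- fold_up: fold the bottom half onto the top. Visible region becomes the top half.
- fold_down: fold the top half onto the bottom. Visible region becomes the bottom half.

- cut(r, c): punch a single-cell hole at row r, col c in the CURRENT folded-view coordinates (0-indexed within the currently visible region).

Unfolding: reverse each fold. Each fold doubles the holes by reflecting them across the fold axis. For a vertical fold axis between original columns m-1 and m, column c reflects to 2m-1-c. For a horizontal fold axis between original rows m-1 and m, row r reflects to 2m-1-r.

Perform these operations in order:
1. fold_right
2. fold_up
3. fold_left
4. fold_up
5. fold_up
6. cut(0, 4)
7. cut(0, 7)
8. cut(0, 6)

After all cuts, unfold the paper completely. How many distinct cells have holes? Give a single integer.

Answer: 96

Derivation:
Op 1 fold_right: fold axis v@16; visible region now rows[0,8) x cols[16,32) = 8x16
Op 2 fold_up: fold axis h@4; visible region now rows[0,4) x cols[16,32) = 4x16
Op 3 fold_left: fold axis v@24; visible region now rows[0,4) x cols[16,24) = 4x8
Op 4 fold_up: fold axis h@2; visible region now rows[0,2) x cols[16,24) = 2x8
Op 5 fold_up: fold axis h@1; visible region now rows[0,1) x cols[16,24) = 1x8
Op 6 cut(0, 4): punch at orig (0,20); cuts so far [(0, 20)]; region rows[0,1) x cols[16,24) = 1x8
Op 7 cut(0, 7): punch at orig (0,23); cuts so far [(0, 20), (0, 23)]; region rows[0,1) x cols[16,24) = 1x8
Op 8 cut(0, 6): punch at orig (0,22); cuts so far [(0, 20), (0, 22), (0, 23)]; region rows[0,1) x cols[16,24) = 1x8
Unfold 1 (reflect across h@1): 6 holes -> [(0, 20), (0, 22), (0, 23), (1, 20), (1, 22), (1, 23)]
Unfold 2 (reflect across h@2): 12 holes -> [(0, 20), (0, 22), (0, 23), (1, 20), (1, 22), (1, 23), (2, 20), (2, 22), (2, 23), (3, 20), (3, 22), (3, 23)]
Unfold 3 (reflect across v@24): 24 holes -> [(0, 20), (0, 22), (0, 23), (0, 24), (0, 25), (0, 27), (1, 20), (1, 22), (1, 23), (1, 24), (1, 25), (1, 27), (2, 20), (2, 22), (2, 23), (2, 24), (2, 25), (2, 27), (3, 20), (3, 22), (3, 23), (3, 24), (3, 25), (3, 27)]
Unfold 4 (reflect across h@4): 48 holes -> [(0, 20), (0, 22), (0, 23), (0, 24), (0, 25), (0, 27), (1, 20), (1, 22), (1, 23), (1, 24), (1, 25), (1, 27), (2, 20), (2, 22), (2, 23), (2, 24), (2, 25), (2, 27), (3, 20), (3, 22), (3, 23), (3, 24), (3, 25), (3, 27), (4, 20), (4, 22), (4, 23), (4, 24), (4, 25), (4, 27), (5, 20), (5, 22), (5, 23), (5, 24), (5, 25), (5, 27), (6, 20), (6, 22), (6, 23), (6, 24), (6, 25), (6, 27), (7, 20), (7, 22), (7, 23), (7, 24), (7, 25), (7, 27)]
Unfold 5 (reflect across v@16): 96 holes -> [(0, 4), (0, 6), (0, 7), (0, 8), (0, 9), (0, 11), (0, 20), (0, 22), (0, 23), (0, 24), (0, 25), (0, 27), (1, 4), (1, 6), (1, 7), (1, 8), (1, 9), (1, 11), (1, 20), (1, 22), (1, 23), (1, 24), (1, 25), (1, 27), (2, 4), (2, 6), (2, 7), (2, 8), (2, 9), (2, 11), (2, 20), (2, 22), (2, 23), (2, 24), (2, 25), (2, 27), (3, 4), (3, 6), (3, 7), (3, 8), (3, 9), (3, 11), (3, 20), (3, 22), (3, 23), (3, 24), (3, 25), (3, 27), (4, 4), (4, 6), (4, 7), (4, 8), (4, 9), (4, 11), (4, 20), (4, 22), (4, 23), (4, 24), (4, 25), (4, 27), (5, 4), (5, 6), (5, 7), (5, 8), (5, 9), (5, 11), (5, 20), (5, 22), (5, 23), (5, 24), (5, 25), (5, 27), (6, 4), (6, 6), (6, 7), (6, 8), (6, 9), (6, 11), (6, 20), (6, 22), (6, 23), (6, 24), (6, 25), (6, 27), (7, 4), (7, 6), (7, 7), (7, 8), (7, 9), (7, 11), (7, 20), (7, 22), (7, 23), (7, 24), (7, 25), (7, 27)]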